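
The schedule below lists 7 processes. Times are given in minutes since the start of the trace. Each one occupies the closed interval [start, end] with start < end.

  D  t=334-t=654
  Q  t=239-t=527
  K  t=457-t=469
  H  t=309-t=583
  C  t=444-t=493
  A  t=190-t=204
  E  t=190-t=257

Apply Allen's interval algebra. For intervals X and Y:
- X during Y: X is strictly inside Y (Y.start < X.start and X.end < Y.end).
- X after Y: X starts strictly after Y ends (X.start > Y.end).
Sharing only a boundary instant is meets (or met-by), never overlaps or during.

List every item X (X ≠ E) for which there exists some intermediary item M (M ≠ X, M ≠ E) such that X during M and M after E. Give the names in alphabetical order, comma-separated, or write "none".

C, K

Target E = [t=190, t=257].
Intermediaries M with M after E: C, D, H, K.
Via C — items with X during C: K.
Via D — items with X during D: C, K.
Via H — items with X during H: C, K.
Via K — items with X during K: none.
Union: C, K.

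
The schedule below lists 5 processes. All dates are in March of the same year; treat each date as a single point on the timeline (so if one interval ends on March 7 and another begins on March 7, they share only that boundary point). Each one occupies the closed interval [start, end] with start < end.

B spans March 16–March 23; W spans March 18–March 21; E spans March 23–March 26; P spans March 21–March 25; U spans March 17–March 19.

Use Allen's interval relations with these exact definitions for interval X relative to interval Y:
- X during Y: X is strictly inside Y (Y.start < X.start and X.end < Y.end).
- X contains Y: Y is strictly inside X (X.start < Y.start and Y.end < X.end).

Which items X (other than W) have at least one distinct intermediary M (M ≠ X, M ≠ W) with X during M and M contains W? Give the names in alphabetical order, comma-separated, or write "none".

U

Target W = [March 18, March 21].
Intermediaries M with M contains W: B.
Via B — items with X during B: U.
Union: U.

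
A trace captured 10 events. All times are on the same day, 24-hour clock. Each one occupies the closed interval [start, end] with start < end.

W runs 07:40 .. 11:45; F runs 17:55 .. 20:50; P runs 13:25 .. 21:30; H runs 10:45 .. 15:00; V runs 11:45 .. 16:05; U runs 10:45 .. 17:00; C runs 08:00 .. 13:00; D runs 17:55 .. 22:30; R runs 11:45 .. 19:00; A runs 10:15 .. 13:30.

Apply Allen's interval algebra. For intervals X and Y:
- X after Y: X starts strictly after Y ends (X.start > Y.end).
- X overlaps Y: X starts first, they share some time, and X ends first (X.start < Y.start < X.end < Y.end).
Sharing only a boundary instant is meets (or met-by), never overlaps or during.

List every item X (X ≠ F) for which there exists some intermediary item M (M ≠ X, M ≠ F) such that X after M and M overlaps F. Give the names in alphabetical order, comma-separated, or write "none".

none

Target F = [17:55, 20:50].
Intermediaries M with M overlaps F: R.
Via R — items with X after R: none.
Union: none.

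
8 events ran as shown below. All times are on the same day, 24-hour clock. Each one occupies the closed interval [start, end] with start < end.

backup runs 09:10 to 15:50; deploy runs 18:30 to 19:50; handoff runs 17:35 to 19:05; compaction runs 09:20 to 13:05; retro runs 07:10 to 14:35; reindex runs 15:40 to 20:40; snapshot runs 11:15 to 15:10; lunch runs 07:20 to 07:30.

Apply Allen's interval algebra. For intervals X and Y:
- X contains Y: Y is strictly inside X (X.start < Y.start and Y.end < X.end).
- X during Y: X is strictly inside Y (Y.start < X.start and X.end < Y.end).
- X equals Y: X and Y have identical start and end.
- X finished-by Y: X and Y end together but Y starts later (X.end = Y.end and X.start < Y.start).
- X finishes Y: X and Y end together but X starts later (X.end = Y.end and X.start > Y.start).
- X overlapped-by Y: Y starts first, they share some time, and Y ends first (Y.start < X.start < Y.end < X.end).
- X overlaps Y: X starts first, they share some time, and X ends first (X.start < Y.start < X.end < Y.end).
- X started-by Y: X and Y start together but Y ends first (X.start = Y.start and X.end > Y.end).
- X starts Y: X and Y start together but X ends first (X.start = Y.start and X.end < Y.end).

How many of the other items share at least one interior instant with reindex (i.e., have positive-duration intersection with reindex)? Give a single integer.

3

Target reindex = [15:40, 20:40].
backup [09:10, 15:50] → overlaps → counts.
compaction [09:20, 13:05] → before → no.
deploy [18:30, 19:50] → during → counts.
handoff [17:35, 19:05] → during → counts.
lunch [07:20, 07:30] → before → no.
retro [07:10, 14:35] → before → no.
snapshot [11:15, 15:10] → before → no.
Total: 3.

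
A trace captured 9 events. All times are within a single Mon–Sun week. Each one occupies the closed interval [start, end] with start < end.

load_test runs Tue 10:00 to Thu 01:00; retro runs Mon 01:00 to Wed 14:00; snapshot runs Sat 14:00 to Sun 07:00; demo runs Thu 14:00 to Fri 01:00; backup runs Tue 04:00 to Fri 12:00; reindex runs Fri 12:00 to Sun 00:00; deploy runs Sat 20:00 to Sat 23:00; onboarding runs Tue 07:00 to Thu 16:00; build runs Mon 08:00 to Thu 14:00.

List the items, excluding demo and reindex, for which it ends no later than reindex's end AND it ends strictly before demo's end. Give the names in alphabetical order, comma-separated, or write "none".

build, load_test, onboarding, retro

Conditions: its end is no later than reindex's end (X.end <= Sun 00:00) AND its end is strictly before demo's end (X.end < Fri 01:00).
backup: end Fri 12:00 <= Sun 00:00? ✓; end Fri 12:00 < Fri 01:00? ✗ → no.
build: end Thu 14:00 <= Sun 00:00? ✓; end Thu 14:00 < Fri 01:00? ✓ → yes.
deploy: end Sat 23:00 <= Sun 00:00? ✓; end Sat 23:00 < Fri 01:00? ✗ → no.
load_test: end Thu 01:00 <= Sun 00:00? ✓; end Thu 01:00 < Fri 01:00? ✓ → yes.
onboarding: end Thu 16:00 <= Sun 00:00? ✓; end Thu 16:00 < Fri 01:00? ✓ → yes.
retro: end Wed 14:00 <= Sun 00:00? ✓; end Wed 14:00 < Fri 01:00? ✓ → yes.
snapshot: end Sun 07:00 <= Sun 00:00? ✗; end Sun 07:00 < Fri 01:00? ✗ → no.
Result: build, load_test, onboarding, retro.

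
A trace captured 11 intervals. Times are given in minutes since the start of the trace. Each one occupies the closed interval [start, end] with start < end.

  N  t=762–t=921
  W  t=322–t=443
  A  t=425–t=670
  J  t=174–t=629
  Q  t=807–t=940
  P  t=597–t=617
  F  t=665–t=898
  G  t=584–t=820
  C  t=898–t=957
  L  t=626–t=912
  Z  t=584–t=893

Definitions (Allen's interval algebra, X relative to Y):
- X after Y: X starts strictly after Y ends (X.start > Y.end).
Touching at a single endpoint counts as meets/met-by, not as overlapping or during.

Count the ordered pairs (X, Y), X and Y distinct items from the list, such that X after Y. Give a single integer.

22

Checking all 110 ordered pairs for relation 'after'; matching pairs in alphabetical order:
(C, A): C after A ✓
(C, G): C after G ✓
(C, J): C after J ✓
(C, P): C after P ✓
(C, W): C after W ✓
(C, Z): C after Z ✓
(F, J): F after J ✓
(F, P): F after P ✓
(F, W): F after W ✓
(G, W): G after W ✓
(L, P): L after P ✓
(L, W): L after W ✓
(N, A): N after A ✓
(N, J): N after J ✓
(N, P): N after P ✓
(N, W): N after W ✓
(P, W): P after W ✓
(Q, A): Q after A ✓
(Q, J): Q after J ✓
(Q, P): Q after P ✓
(Q, W): Q after W ✓
(Z, W): Z after W ✓
Count: 22.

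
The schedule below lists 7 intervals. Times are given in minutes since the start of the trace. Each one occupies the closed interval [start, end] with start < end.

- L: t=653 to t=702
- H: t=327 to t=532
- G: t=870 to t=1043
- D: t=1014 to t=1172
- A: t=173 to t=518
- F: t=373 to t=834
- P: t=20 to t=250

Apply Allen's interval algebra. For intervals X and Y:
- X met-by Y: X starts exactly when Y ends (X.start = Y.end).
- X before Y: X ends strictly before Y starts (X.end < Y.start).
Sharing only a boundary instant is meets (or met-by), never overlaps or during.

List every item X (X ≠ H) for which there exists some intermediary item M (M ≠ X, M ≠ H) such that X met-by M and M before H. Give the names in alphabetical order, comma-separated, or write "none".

Target H = [t=327, t=532].
Intermediaries M with M before H: P.
Via P — items with X met-by P: none.
Union: none.

none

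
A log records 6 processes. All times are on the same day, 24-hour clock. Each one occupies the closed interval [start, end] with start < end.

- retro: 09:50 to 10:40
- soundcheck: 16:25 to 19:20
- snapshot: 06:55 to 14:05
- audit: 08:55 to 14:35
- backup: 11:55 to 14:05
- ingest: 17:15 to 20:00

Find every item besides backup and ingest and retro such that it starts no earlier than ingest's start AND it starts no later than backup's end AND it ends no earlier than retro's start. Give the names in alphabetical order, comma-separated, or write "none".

Conditions: its start is no earlier than ingest's start (X.start >= 17:15) AND its start is no later than backup's end (X.start <= 14:05) AND its end is no earlier than retro's start (X.end >= 09:50).
audit: start 08:55 >= 17:15? ✗; start 08:55 <= 14:05? ✓; end 14:35 >= 09:50? ✓ → no.
snapshot: start 06:55 >= 17:15? ✗; start 06:55 <= 14:05? ✓; end 14:05 >= 09:50? ✓ → no.
soundcheck: start 16:25 >= 17:15? ✗; start 16:25 <= 14:05? ✗; end 19:20 >= 09:50? ✓ → no.
Result: none.

none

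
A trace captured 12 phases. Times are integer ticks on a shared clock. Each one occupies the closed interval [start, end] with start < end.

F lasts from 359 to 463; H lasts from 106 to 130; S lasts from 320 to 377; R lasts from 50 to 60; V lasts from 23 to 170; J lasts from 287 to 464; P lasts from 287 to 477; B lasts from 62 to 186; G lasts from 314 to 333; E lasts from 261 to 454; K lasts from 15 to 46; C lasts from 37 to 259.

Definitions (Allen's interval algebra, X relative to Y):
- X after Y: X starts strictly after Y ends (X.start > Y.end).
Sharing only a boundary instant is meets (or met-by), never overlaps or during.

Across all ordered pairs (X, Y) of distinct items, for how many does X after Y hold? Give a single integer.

Checking all 132 ordered pairs for relation 'after'; matching pairs in alphabetical order:
(B, K): B after K ✓
(B, R): B after R ✓
(E, B): E after B ✓
(E, C): E after C ✓
(E, H): E after H ✓
(E, K): E after K ✓
(E, R): E after R ✓
(E, V): E after V ✓
(F, B): F after B ✓
(F, C): F after C ✓
(F, G): F after G ✓
(F, H): F after H ✓
(F, K): F after K ✓
(F, R): F after R ✓
(F, V): F after V ✓
(G, B): G after B ✓
(G, C): G after C ✓
(G, H): G after H ✓
(G, K): G after K ✓
(G, R): G after R ✓
(G, V): G after V ✓
(H, K): H after K ✓
(H, R): H after R ✓
(J, B): J after B ✓
... plus 18 further pairs not listed.
Count: 42.

42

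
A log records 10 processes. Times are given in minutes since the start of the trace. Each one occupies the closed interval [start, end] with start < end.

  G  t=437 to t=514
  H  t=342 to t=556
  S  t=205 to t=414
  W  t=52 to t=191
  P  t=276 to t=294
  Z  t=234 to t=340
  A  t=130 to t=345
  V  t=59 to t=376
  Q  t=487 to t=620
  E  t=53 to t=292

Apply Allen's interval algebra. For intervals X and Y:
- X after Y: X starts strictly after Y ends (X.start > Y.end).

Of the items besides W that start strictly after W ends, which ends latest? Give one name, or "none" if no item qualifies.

Target W = [t=52, t=191].
A [t=130, t=345] → overlapped-by → excluded.
E [t=53, t=292] → overlapped-by → excluded.
G [t=437, t=514] → after → candidate.
H [t=342, t=556] → after → candidate.
P [t=276, t=294] → after → candidate.
Q [t=487, t=620] → after → candidate.
S [t=205, t=414] → after → candidate.
V [t=59, t=376] → overlapped-by → excluded.
Z [t=234, t=340] → after → candidate.
Among candidates, latest end is t=620 → Q.

Q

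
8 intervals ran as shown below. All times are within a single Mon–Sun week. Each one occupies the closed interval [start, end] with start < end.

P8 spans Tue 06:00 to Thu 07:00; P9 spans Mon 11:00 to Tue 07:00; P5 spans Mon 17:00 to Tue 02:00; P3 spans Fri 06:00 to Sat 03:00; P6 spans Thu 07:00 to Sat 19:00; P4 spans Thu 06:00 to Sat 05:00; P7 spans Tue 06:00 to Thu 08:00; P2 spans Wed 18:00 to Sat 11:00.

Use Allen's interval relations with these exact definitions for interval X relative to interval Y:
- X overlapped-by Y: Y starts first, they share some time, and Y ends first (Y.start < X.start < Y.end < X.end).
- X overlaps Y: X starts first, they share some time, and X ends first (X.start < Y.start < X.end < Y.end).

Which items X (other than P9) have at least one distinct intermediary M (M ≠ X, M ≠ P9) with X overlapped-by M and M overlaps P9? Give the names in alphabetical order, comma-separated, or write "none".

Target P9 = [Mon 11:00, Tue 07:00].
Intermediaries M with M overlaps P9: none.
Union: none.

none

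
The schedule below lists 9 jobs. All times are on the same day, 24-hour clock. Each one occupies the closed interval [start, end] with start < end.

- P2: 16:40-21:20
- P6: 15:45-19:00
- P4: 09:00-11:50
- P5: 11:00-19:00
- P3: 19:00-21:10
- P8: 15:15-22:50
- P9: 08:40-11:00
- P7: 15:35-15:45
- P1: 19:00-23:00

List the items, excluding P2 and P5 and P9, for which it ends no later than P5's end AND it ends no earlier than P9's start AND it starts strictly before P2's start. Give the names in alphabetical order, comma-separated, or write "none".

P4, P6, P7

Conditions: its end is no later than P5's end (X.end <= 19:00) AND its end is no earlier than P9's start (X.end >= 08:40) AND its start is strictly before P2's start (X.start < 16:40).
P1: end 23:00 <= 19:00? ✗; end 23:00 >= 08:40? ✓; start 19:00 < 16:40? ✗ → no.
P3: end 21:10 <= 19:00? ✗; end 21:10 >= 08:40? ✓; start 19:00 < 16:40? ✗ → no.
P4: end 11:50 <= 19:00? ✓; end 11:50 >= 08:40? ✓; start 09:00 < 16:40? ✓ → yes.
P6: end 19:00 <= 19:00? ✓; end 19:00 >= 08:40? ✓; start 15:45 < 16:40? ✓ → yes.
P7: end 15:45 <= 19:00? ✓; end 15:45 >= 08:40? ✓; start 15:35 < 16:40? ✓ → yes.
P8: end 22:50 <= 19:00? ✗; end 22:50 >= 08:40? ✓; start 15:15 < 16:40? ✓ → no.
Result: P4, P6, P7.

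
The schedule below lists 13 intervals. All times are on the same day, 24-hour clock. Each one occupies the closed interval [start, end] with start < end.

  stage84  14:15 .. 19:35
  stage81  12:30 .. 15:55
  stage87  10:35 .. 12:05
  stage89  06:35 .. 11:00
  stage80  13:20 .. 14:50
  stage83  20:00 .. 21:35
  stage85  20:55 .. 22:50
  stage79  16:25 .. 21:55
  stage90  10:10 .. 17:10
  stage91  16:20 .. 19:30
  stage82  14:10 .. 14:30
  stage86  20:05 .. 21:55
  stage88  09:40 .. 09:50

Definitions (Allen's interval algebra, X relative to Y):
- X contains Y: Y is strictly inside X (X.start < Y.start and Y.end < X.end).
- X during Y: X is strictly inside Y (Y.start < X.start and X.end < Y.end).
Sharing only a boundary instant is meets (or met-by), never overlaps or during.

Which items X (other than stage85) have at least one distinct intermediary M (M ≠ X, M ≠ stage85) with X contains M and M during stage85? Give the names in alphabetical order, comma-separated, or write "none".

none

Target stage85 = [20:55, 22:50].
Intermediaries M with M during stage85: none.
Union: none.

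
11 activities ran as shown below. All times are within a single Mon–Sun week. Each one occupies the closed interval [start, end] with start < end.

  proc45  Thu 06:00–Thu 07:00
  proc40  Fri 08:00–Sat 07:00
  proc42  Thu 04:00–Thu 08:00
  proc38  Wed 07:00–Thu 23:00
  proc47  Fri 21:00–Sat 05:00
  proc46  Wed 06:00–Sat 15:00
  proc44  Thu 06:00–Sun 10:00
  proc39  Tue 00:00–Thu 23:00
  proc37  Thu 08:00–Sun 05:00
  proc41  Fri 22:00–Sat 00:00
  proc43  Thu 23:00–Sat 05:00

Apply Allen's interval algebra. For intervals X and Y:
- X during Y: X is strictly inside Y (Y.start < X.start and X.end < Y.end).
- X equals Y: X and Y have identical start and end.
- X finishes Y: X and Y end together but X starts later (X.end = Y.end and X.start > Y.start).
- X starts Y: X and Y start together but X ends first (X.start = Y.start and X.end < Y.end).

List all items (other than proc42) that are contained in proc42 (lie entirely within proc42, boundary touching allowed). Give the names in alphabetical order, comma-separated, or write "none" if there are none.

Target proc42 = [Thu 04:00, Thu 08:00].
proc37 [Thu 08:00, Sun 05:00] → met-by → no.
proc38 [Wed 07:00, Thu 23:00] → contains → no.
proc39 [Tue 00:00, Thu 23:00] → contains → no.
proc40 [Fri 08:00, Sat 07:00] → after → no.
proc41 [Fri 22:00, Sat 00:00] → after → no.
proc43 [Thu 23:00, Sat 05:00] → after → no.
proc44 [Thu 06:00, Sun 10:00] → overlapped-by → no.
proc45 [Thu 06:00, Thu 07:00] → during → yes.
proc46 [Wed 06:00, Sat 15:00] → contains → no.
proc47 [Fri 21:00, Sat 05:00] → after → no.
Result: proc45.

proc45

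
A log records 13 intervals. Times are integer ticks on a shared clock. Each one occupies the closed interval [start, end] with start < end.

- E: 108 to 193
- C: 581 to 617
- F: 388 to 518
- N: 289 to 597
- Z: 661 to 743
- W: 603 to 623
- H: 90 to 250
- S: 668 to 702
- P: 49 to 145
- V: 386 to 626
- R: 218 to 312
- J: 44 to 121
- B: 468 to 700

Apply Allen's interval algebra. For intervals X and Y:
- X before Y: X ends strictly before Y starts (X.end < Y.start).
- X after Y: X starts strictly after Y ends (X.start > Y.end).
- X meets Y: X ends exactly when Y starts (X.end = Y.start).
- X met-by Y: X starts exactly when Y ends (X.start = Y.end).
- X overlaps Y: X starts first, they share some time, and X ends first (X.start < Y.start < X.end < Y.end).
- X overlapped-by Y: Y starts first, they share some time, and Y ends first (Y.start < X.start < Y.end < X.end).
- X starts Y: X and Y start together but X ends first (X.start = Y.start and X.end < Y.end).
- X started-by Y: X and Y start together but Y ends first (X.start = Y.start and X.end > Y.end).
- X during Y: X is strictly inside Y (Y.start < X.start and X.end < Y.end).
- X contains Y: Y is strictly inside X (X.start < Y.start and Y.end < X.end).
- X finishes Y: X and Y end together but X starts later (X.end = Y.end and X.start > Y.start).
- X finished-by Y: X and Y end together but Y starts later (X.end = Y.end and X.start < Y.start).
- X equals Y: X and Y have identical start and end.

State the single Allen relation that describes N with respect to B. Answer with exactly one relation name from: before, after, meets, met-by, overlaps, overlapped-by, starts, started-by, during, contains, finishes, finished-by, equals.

overlaps

N = [289, 597]; B = [468, 700].
Compare endpoints: N.start < B.start, N.start < B.end, N.end > B.start, N.end < B.end.
That pattern is 'overlaps'.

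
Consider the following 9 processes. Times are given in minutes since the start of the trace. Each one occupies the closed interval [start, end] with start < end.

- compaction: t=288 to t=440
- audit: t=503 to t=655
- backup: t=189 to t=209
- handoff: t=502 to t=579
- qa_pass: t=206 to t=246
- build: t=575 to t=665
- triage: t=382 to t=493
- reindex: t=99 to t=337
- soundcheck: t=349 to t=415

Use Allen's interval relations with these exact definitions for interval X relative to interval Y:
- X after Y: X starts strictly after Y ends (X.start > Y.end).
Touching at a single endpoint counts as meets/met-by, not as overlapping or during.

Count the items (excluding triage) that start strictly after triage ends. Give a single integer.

3

Target triage = [t=382, t=493].
audit [t=503, t=655] → after → counts.
backup [t=189, t=209] → before → no.
build [t=575, t=665] → after → counts.
compaction [t=288, t=440] → overlaps → no.
handoff [t=502, t=579] → after → counts.
qa_pass [t=206, t=246] → before → no.
reindex [t=99, t=337] → before → no.
soundcheck [t=349, t=415] → overlaps → no.
Total: 3.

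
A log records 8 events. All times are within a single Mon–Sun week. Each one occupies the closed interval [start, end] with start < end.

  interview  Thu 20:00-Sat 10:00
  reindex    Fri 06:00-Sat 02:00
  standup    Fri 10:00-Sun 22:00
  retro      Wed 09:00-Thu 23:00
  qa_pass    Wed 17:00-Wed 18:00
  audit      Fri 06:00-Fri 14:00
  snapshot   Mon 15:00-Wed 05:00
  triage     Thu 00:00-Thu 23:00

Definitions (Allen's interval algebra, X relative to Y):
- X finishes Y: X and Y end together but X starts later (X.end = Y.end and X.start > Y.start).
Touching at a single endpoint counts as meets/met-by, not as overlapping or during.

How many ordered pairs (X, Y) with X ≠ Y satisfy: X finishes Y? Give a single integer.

1

Checking all 56 ordered pairs for relation 'finishes'; matching pairs in alphabetical order:
(triage, retro): triage finishes retro ✓
Count: 1.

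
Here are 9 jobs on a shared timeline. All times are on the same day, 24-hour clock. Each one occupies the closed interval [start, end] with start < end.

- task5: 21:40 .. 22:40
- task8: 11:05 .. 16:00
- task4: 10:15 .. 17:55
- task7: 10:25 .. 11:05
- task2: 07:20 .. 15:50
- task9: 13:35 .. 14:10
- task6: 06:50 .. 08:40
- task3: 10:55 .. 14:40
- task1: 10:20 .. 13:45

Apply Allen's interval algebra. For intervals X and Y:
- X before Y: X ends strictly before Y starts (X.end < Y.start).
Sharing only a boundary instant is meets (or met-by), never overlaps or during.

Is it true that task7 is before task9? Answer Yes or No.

Yes

task7 = [10:25, 11:05], task9 = [13:35, 14:10].
Actual relation of task7 to task9: before.
Asked whether 'before' holds → Yes.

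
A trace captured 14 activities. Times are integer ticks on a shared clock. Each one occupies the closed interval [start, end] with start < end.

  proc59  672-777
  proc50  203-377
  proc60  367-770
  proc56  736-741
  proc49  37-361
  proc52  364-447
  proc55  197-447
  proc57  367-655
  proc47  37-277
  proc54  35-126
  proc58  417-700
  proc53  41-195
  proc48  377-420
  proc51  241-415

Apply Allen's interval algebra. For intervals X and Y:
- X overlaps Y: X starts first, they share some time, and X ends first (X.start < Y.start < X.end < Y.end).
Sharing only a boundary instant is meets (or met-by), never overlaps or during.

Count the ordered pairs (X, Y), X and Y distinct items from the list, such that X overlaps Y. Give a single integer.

27

Checking all 182 ordered pairs for relation 'overlaps'; matching pairs in alphabetical order:
(proc47, proc50): proc47 overlaps proc50 ✓
(proc47, proc51): proc47 overlaps proc51 ✓
(proc47, proc55): proc47 overlaps proc55 ✓
(proc48, proc58): proc48 overlaps proc58 ✓
(proc49, proc50): proc49 overlaps proc50 ✓
(proc49, proc51): proc49 overlaps proc51 ✓
(proc49, proc55): proc49 overlaps proc55 ✓
(proc50, proc51): proc50 overlaps proc51 ✓
(proc50, proc52): proc50 overlaps proc52 ✓
(proc50, proc57): proc50 overlaps proc57 ✓
(proc50, proc60): proc50 overlaps proc60 ✓
(proc51, proc48): proc51 overlaps proc48 ✓
(proc51, proc52): proc51 overlaps proc52 ✓
(proc51, proc57): proc51 overlaps proc57 ✓
(proc51, proc60): proc51 overlaps proc60 ✓
(proc52, proc57): proc52 overlaps proc57 ✓
(proc52, proc58): proc52 overlaps proc58 ✓
(proc52, proc60): proc52 overlaps proc60 ✓
(proc54, proc47): proc54 overlaps proc47 ✓
(proc54, proc49): proc54 overlaps proc49 ✓
(proc54, proc53): proc54 overlaps proc53 ✓
(proc55, proc57): proc55 overlaps proc57 ✓
(proc55, proc58): proc55 overlaps proc58 ✓
(proc55, proc60): proc55 overlaps proc60 ✓
... plus 3 further pairs not listed.
Count: 27.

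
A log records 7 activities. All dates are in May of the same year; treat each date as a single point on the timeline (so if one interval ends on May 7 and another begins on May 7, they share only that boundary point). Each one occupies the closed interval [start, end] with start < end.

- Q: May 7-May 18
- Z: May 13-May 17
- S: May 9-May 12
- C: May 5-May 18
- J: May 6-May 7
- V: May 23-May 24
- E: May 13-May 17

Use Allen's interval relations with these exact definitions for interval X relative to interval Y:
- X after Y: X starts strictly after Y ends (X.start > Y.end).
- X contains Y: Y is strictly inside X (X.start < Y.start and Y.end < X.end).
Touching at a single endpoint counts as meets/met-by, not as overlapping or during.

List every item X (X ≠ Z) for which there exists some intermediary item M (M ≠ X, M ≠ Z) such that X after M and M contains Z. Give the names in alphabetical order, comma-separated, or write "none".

V

Target Z = [May 13, May 17].
Intermediaries M with M contains Z: C, Q.
Via C — items with X after C: V.
Via Q — items with X after Q: V.
Union: V.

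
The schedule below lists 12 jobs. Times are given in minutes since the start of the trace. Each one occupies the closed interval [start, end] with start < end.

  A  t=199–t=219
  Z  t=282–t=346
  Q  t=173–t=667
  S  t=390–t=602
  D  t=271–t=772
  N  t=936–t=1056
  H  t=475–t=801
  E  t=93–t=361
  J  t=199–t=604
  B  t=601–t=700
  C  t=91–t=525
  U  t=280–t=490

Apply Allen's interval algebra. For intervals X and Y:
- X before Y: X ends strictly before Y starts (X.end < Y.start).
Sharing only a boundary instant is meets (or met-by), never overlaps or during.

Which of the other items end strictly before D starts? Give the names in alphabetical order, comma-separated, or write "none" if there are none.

A

Target D = [t=271, t=772].
A [t=199, t=219] → before → yes.
B [t=601, t=700] → during → no.
C [t=91, t=525] → overlaps → no.
E [t=93, t=361] → overlaps → no.
H [t=475, t=801] → overlapped-by → no.
J [t=199, t=604] → overlaps → no.
N [t=936, t=1056] → after → no.
Q [t=173, t=667] → overlaps → no.
S [t=390, t=602] → during → no.
U [t=280, t=490] → during → no.
Z [t=282, t=346] → during → no.
Result: A.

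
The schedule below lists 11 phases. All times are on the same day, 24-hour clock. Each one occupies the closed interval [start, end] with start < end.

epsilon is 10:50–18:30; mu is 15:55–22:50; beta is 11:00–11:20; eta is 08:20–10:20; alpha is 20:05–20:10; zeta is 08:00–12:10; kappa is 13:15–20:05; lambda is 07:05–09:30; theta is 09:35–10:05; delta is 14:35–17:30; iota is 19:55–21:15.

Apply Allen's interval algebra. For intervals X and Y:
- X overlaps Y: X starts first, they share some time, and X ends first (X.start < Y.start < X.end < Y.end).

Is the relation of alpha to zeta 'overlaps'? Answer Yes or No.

alpha = [20:05, 20:10], zeta = [08:00, 12:10].
Actual relation of alpha to zeta: after.
Asked whether 'overlaps' holds → No.

No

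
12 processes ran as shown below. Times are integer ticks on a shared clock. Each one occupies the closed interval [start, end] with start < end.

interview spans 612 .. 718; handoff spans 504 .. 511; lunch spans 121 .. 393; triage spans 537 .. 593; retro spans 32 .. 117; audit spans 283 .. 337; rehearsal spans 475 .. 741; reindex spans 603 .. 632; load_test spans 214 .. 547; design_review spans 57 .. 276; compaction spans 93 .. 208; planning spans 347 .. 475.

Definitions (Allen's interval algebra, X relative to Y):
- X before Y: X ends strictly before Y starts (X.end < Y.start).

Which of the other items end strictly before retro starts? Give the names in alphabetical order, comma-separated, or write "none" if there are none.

none

Target retro = [32, 117].
audit [283, 337] → after → no.
compaction [93, 208] → overlapped-by → no.
design_review [57, 276] → overlapped-by → no.
handoff [504, 511] → after → no.
interview [612, 718] → after → no.
load_test [214, 547] → after → no.
lunch [121, 393] → after → no.
planning [347, 475] → after → no.
rehearsal [475, 741] → after → no.
reindex [603, 632] → after → no.
triage [537, 593] → after → no.
Result: none.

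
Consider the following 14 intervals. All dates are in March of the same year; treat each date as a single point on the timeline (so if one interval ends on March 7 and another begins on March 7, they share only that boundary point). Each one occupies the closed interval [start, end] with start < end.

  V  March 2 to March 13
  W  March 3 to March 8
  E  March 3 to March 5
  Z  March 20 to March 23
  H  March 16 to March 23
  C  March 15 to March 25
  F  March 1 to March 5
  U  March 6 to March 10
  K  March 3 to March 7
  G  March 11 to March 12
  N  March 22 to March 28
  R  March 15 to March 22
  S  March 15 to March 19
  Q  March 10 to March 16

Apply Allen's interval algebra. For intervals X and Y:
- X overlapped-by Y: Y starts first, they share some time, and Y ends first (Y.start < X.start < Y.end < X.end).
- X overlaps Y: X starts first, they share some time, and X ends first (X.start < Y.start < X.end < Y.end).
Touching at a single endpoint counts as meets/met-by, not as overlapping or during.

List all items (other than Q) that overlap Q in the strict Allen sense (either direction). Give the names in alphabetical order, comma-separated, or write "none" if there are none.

Target Q = [March 10, March 16].
C [March 15, March 25] → overlapped-by → yes.
E [March 3, March 5] → before → no.
F [March 1, March 5] → before → no.
G [March 11, March 12] → during → no.
H [March 16, March 23] → met-by → no.
K [March 3, March 7] → before → no.
N [March 22, March 28] → after → no.
R [March 15, March 22] → overlapped-by → yes.
S [March 15, March 19] → overlapped-by → yes.
U [March 6, March 10] → meets → no.
V [March 2, March 13] → overlaps → yes.
W [March 3, March 8] → before → no.
Z [March 20, March 23] → after → no.
Result: C, R, S, V.

C, R, S, V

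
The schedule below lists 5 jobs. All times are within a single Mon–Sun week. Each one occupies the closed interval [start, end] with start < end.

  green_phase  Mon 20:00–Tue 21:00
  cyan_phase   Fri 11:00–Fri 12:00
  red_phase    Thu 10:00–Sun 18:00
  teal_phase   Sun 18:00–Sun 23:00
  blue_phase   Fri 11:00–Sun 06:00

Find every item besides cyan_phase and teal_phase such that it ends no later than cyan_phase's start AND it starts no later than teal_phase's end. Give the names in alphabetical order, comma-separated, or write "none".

Conditions: its end is no later than cyan_phase's start (X.end <= Fri 11:00) AND its start is no later than teal_phase's end (X.start <= Sun 23:00).
blue_phase: end Sun 06:00 <= Fri 11:00? ✗; start Fri 11:00 <= Sun 23:00? ✓ → no.
green_phase: end Tue 21:00 <= Fri 11:00? ✓; start Mon 20:00 <= Sun 23:00? ✓ → yes.
red_phase: end Sun 18:00 <= Fri 11:00? ✗; start Thu 10:00 <= Sun 23:00? ✓ → no.
Result: green_phase.

green_phase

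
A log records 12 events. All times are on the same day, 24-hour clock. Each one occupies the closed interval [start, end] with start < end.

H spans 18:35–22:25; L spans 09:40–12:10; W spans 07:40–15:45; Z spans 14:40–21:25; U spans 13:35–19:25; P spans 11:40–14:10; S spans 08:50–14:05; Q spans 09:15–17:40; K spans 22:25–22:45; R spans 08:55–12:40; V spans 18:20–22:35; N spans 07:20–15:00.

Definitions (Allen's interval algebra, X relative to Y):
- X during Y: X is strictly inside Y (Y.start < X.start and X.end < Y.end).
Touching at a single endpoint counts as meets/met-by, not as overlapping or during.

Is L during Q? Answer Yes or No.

Yes

L = [09:40, 12:10], Q = [09:15, 17:40].
Actual relation of L to Q: during.
Asked whether 'during' holds → Yes.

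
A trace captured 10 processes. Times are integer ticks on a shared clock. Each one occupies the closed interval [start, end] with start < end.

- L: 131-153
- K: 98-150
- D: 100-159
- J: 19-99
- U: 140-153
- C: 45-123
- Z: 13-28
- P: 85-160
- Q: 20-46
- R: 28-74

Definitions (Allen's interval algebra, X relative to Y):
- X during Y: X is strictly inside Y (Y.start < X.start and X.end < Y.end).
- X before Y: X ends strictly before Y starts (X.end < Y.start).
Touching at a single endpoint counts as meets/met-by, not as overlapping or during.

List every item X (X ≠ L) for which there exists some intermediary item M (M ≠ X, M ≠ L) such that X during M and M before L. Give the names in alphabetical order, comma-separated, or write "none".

Q, R

Target L = [131, 153].
Intermediaries M with M before L: C, J, Q, R, Z.
Via C — items with X during C: none.
Via J — items with X during J: Q, R.
Via Q — items with X during Q: none.
Via R — items with X during R: none.
Via Z — items with X during Z: none.
Union: Q, R.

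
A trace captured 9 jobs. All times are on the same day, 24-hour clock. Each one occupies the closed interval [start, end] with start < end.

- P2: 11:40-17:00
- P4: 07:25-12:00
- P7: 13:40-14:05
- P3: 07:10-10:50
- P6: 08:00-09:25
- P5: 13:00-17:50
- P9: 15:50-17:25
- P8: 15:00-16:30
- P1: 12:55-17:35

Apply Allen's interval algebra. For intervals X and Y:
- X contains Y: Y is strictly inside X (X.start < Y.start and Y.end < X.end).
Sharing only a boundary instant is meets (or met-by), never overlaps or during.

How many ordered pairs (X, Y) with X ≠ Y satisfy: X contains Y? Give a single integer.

10

Checking all 72 ordered pairs for relation 'contains'; matching pairs in alphabetical order:
(P1, P7): P1 contains P7 ✓
(P1, P8): P1 contains P8 ✓
(P1, P9): P1 contains P9 ✓
(P2, P7): P2 contains P7 ✓
(P2, P8): P2 contains P8 ✓
(P3, P6): P3 contains P6 ✓
(P4, P6): P4 contains P6 ✓
(P5, P7): P5 contains P7 ✓
(P5, P8): P5 contains P8 ✓
(P5, P9): P5 contains P9 ✓
Count: 10.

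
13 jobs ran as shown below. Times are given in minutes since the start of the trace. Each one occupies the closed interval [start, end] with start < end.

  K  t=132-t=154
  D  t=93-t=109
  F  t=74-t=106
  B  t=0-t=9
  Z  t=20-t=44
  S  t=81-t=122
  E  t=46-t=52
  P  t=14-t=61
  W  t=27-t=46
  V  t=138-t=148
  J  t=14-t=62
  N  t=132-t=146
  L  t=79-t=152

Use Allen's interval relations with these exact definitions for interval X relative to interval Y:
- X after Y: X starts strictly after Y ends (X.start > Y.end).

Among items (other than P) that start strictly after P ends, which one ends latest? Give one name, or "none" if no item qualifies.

Target P = [t=14, t=61].
B [t=0, t=9] → before → excluded.
D [t=93, t=109] → after → candidate.
E [t=46, t=52] → during → excluded.
F [t=74, t=106] → after → candidate.
J [t=14, t=62] → started-by → excluded.
K [t=132, t=154] → after → candidate.
L [t=79, t=152] → after → candidate.
N [t=132, t=146] → after → candidate.
S [t=81, t=122] → after → candidate.
V [t=138, t=148] → after → candidate.
W [t=27, t=46] → during → excluded.
Z [t=20, t=44] → during → excluded.
Among candidates, latest end is t=154 → K.

K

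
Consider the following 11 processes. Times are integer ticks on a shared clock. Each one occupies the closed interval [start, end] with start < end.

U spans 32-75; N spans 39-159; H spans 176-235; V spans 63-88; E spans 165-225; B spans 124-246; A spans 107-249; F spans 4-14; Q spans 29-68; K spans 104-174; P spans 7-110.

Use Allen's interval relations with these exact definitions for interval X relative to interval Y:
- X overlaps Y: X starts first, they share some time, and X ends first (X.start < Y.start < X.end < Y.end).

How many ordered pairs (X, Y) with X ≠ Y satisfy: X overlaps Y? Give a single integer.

Checking all 110 ordered pairs for relation 'overlaps'; matching pairs in alphabetical order:
(E, H): E overlaps H ✓
(F, P): F overlaps P ✓
(K, A): K overlaps A ✓
(K, B): K overlaps B ✓
(K, E): K overlaps E ✓
(N, A): N overlaps A ✓
(N, B): N overlaps B ✓
(N, K): N overlaps K ✓
(P, A): P overlaps A ✓
(P, K): P overlaps K ✓
(P, N): P overlaps N ✓
(Q, N): Q overlaps N ✓
(Q, U): Q overlaps U ✓
(Q, V): Q overlaps V ✓
(U, N): U overlaps N ✓
(U, V): U overlaps V ✓
Count: 16.

16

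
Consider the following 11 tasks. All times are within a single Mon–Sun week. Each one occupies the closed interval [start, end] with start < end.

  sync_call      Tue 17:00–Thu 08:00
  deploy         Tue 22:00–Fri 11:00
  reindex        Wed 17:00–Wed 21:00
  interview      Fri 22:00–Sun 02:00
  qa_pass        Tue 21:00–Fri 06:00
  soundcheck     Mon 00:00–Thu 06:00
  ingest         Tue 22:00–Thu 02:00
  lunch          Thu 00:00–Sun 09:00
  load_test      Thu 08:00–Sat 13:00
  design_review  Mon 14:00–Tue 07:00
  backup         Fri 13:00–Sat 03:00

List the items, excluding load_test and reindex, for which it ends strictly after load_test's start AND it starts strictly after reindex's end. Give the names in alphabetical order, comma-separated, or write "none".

Conditions: its end is strictly after load_test's start (X.end > Thu 08:00) AND its start is strictly after reindex's end (X.start > Wed 21:00).
backup: end Sat 03:00 > Thu 08:00? ✓; start Fri 13:00 > Wed 21:00? ✓ → yes.
deploy: end Fri 11:00 > Thu 08:00? ✓; start Tue 22:00 > Wed 21:00? ✗ → no.
design_review: end Tue 07:00 > Thu 08:00? ✗; start Mon 14:00 > Wed 21:00? ✗ → no.
ingest: end Thu 02:00 > Thu 08:00? ✗; start Tue 22:00 > Wed 21:00? ✗ → no.
interview: end Sun 02:00 > Thu 08:00? ✓; start Fri 22:00 > Wed 21:00? ✓ → yes.
lunch: end Sun 09:00 > Thu 08:00? ✓; start Thu 00:00 > Wed 21:00? ✓ → yes.
qa_pass: end Fri 06:00 > Thu 08:00? ✓; start Tue 21:00 > Wed 21:00? ✗ → no.
soundcheck: end Thu 06:00 > Thu 08:00? ✗; start Mon 00:00 > Wed 21:00? ✗ → no.
sync_call: end Thu 08:00 > Thu 08:00? ✗; start Tue 17:00 > Wed 21:00? ✗ → no.
Result: backup, interview, lunch.

backup, interview, lunch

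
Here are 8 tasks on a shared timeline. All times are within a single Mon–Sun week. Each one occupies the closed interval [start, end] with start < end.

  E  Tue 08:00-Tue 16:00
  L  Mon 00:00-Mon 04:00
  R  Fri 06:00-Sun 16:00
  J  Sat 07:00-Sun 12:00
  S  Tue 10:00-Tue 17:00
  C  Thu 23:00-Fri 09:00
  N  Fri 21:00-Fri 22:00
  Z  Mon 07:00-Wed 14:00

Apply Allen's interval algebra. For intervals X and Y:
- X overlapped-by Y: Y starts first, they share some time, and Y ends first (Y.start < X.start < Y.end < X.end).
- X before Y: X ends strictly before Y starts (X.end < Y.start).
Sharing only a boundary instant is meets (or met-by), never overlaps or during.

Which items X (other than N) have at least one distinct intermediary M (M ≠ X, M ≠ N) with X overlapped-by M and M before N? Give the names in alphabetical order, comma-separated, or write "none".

Target N = [Fri 21:00, Fri 22:00].
Intermediaries M with M before N: C, E, L, S, Z.
Via C — items with X overlapped-by C: R.
Via E — items with X overlapped-by E: S.
Via L — items with X overlapped-by L: none.
Via S — items with X overlapped-by S: none.
Via Z — items with X overlapped-by Z: none.
Union: R, S.

R, S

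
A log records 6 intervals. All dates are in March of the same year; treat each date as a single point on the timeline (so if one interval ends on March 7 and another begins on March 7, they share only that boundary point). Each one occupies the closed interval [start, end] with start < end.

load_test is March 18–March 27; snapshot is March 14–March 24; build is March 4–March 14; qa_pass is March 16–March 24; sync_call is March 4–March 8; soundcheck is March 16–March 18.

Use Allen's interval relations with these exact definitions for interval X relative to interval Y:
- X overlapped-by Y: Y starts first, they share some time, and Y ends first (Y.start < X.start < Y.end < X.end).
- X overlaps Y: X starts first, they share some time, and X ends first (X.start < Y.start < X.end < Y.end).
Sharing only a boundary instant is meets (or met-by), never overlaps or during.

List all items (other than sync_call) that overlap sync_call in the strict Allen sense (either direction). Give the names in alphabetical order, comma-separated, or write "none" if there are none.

Target sync_call = [March 4, March 8].
build [March 4, March 14] → started-by → no.
load_test [March 18, March 27] → after → no.
qa_pass [March 16, March 24] → after → no.
snapshot [March 14, March 24] → after → no.
soundcheck [March 16, March 18] → after → no.
Result: none.

none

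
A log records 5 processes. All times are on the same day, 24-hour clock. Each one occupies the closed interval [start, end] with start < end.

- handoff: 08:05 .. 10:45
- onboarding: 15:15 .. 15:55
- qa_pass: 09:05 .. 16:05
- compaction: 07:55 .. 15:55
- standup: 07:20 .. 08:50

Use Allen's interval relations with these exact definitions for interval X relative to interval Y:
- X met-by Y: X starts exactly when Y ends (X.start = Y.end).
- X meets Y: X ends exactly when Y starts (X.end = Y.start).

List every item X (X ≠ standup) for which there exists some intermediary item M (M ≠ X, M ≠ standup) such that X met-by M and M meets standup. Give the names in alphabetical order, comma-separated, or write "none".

Target standup = [07:20, 08:50].
Intermediaries M with M meets standup: none.
Union: none.

none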